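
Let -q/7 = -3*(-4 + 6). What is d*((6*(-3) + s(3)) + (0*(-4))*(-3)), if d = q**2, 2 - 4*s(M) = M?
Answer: -32193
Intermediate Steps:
s(M) = 1/2 - M/4
q = 42 (q = -(-21)*(-4 + 6) = -(-21)*2 = -7*(-6) = 42)
d = 1764 (d = 42**2 = 1764)
d*((6*(-3) + s(3)) + (0*(-4))*(-3)) = 1764*((6*(-3) + (1/2 - 1/4*3)) + (0*(-4))*(-3)) = 1764*((-18 + (1/2 - 3/4)) + 0*(-3)) = 1764*((-18 - 1/4) + 0) = 1764*(-73/4 + 0) = 1764*(-73/4) = -32193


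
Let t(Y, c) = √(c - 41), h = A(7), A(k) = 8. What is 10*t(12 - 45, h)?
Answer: 10*I*√33 ≈ 57.446*I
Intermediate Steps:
h = 8
t(Y, c) = √(-41 + c)
10*t(12 - 45, h) = 10*√(-41 + 8) = 10*√(-33) = 10*(I*√33) = 10*I*√33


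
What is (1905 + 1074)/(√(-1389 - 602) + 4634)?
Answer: 4601562/7158649 - 993*I*√1991/7158649 ≈ 0.6428 - 0.0061895*I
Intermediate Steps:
(1905 + 1074)/(√(-1389 - 602) + 4634) = 2979/(√(-1991) + 4634) = 2979/(I*√1991 + 4634) = 2979/(4634 + I*√1991)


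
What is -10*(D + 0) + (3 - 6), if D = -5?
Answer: 47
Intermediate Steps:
-10*(D + 0) + (3 - 6) = -10*(-5 + 0) + (3 - 6) = -10*(-5) - 3 = 50 - 3 = 47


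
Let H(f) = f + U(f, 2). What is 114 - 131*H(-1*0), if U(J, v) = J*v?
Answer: 114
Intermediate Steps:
H(f) = 3*f (H(f) = f + f*2 = f + 2*f = 3*f)
114 - 131*H(-1*0) = 114 - 393*(-1*0) = 114 - 393*0 = 114 - 131*0 = 114 + 0 = 114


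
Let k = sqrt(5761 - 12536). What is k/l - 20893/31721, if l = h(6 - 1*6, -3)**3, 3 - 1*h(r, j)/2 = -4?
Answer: -20893/31721 + 5*I*sqrt(271)/2744 ≈ -0.65865 + 0.029996*I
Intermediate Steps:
h(r, j) = 14 (h(r, j) = 6 - 2*(-4) = 6 + 8 = 14)
l = 2744 (l = 14**3 = 2744)
k = 5*I*sqrt(271) (k = sqrt(-6775) = 5*I*sqrt(271) ≈ 82.31*I)
k/l - 20893/31721 = (5*I*sqrt(271))/2744 - 20893/31721 = (5*I*sqrt(271))*(1/2744) - 20893*1/31721 = 5*I*sqrt(271)/2744 - 20893/31721 = -20893/31721 + 5*I*sqrt(271)/2744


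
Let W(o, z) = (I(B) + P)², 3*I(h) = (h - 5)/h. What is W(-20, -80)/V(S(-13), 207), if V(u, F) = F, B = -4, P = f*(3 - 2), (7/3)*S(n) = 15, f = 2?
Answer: 121/3312 ≈ 0.036534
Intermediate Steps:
S(n) = 45/7 (S(n) = (3/7)*15 = 45/7)
P = 2 (P = 2*(3 - 2) = 2*1 = 2)
I(h) = (-5 + h)/(3*h) (I(h) = ((h - 5)/h)/3 = ((-5 + h)/h)/3 = (-5 + h)/(3*h))
W(o, z) = 121/16 (W(o, z) = ((⅓)*(-5 - 4)/(-4) + 2)² = ((⅓)*(-¼)*(-9) + 2)² = (¾ + 2)² = (11/4)² = 121/16)
W(-20, -80)/V(S(-13), 207) = (121/16)/207 = (121/16)*(1/207) = 121/3312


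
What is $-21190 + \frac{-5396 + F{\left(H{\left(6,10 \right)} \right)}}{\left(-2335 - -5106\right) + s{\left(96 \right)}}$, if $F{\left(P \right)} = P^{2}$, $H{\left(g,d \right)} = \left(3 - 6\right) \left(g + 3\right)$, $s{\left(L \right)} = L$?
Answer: $- \frac{60756397}{2867} \approx -21192.0$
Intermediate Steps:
$H{\left(g,d \right)} = -9 - 3 g$ ($H{\left(g,d \right)} = \left(3 - 6\right) \left(3 + g\right) = - 3 \left(3 + g\right) = -9 - 3 g$)
$-21190 + \frac{-5396 + F{\left(H{\left(6,10 \right)} \right)}}{\left(-2335 - -5106\right) + s{\left(96 \right)}} = -21190 + \frac{-5396 + \left(-9 - 18\right)^{2}}{\left(-2335 - -5106\right) + 96} = -21190 + \frac{-5396 + \left(-9 - 18\right)^{2}}{\left(-2335 + 5106\right) + 96} = -21190 + \frac{-5396 + \left(-27\right)^{2}}{2771 + 96} = -21190 + \frac{-5396 + 729}{2867} = -21190 - \frac{4667}{2867} = - \frac{60756397}{2867}$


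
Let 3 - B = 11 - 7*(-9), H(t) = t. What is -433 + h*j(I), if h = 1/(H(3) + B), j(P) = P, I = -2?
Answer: -14721/34 ≈ -432.97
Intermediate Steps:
B = -71 (B = 3 - (11 - 7*(-9)) = 3 - (11 + 63) = 3 - 1*74 = 3 - 74 = -71)
h = -1/68 (h = 1/(3 - 71) = 1/(-68) = -1/68 ≈ -0.014706)
-433 + h*j(I) = -433 - 1/68*(-2) = -433 + 1/34 = -14721/34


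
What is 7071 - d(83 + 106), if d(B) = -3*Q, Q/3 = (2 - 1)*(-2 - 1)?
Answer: 7044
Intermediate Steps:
Q = -9 (Q = 3*((2 - 1)*(-2 - 1)) = 3*(1*(-3)) = 3*(-3) = -9)
d(B) = 27 (d(B) = -3*(-9) = 27)
7071 - d(83 + 106) = 7071 - 1*27 = 7071 - 27 = 7044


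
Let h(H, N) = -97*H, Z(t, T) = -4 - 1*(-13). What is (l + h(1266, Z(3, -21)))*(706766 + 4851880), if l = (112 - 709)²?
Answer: 1298538616122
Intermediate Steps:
Z(t, T) = 9 (Z(t, T) = -4 + 13 = 9)
l = 356409 (l = (-597)² = 356409)
(l + h(1266, Z(3, -21)))*(706766 + 4851880) = (356409 - 97*1266)*(706766 + 4851880) = (356409 - 122802)*5558646 = 233607*5558646 = 1298538616122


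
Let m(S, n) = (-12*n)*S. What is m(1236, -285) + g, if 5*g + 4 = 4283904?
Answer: 5083900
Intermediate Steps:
g = 856780 (g = -⅘ + (⅕)*4283904 = -⅘ + 4283904/5 = 856780)
m(S, n) = -12*S*n
m(1236, -285) + g = -12*1236*(-285) + 856780 = 4227120 + 856780 = 5083900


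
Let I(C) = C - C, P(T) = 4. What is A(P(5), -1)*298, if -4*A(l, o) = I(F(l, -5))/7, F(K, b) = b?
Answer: 0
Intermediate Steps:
I(C) = 0
A(l, o) = 0 (A(l, o) = -0/7 = -¼*0 = 0)
A(P(5), -1)*298 = 0*298 = 0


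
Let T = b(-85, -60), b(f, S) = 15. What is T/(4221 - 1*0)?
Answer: 5/1407 ≈ 0.0035537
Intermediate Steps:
T = 15
T/(4221 - 1*0) = 15/(4221 - 1*0) = 15/(4221 + 0) = 15/4221 = 15*(1/4221) = 5/1407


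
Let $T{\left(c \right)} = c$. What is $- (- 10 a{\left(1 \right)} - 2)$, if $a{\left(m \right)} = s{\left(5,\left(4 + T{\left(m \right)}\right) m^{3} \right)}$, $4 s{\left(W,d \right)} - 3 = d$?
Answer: $22$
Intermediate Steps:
$s{\left(W,d \right)} = \frac{3}{4} + \frac{d}{4}$
$a{\left(m \right)} = \frac{3}{4} + \frac{m^{3} \left(4 + m\right)}{4}$ ($a{\left(m \right)} = \frac{3}{4} + \frac{\left(4 + m\right) m^{3}}{4} = \frac{3}{4} + \frac{m^{3} \left(4 + m\right)}{4}$)
$- (- 10 a{\left(1 \right)} - 2) = - (- 10 \left(\frac{3}{4} + \frac{1^{3} \left(4 + 1\right)}{4}\right) - 2) = - (- 10 \left(\frac{3}{4} + \frac{1}{4} \cdot 1 \cdot 5\right) - 2) = - (- 10 \left(\frac{3}{4} + \frac{5}{4}\right) - 2) = - (\left(-10\right) 2 - 2) = - (-20 - 2) = \left(-1\right) \left(-22\right) = 22$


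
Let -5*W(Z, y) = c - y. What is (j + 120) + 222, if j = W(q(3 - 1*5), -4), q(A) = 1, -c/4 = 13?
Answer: 1758/5 ≈ 351.60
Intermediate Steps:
c = -52 (c = -4*13 = -52)
W(Z, y) = 52/5 + y/5 (W(Z, y) = -(-52 - y)/5 = 52/5 + y/5)
j = 48/5 (j = 52/5 + (⅕)*(-4) = 52/5 - ⅘ = 48/5 ≈ 9.6000)
(j + 120) + 222 = (48/5 + 120) + 222 = 648/5 + 222 = 1758/5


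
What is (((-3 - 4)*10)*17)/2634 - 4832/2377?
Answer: -7778059/3130509 ≈ -2.4846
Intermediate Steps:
(((-3 - 4)*10)*17)/2634 - 4832/2377 = (-7*10*17)*(1/2634) - 4832*1/2377 = -70*17*(1/2634) - 4832/2377 = -1190*1/2634 - 4832/2377 = -595/1317 - 4832/2377 = -7778059/3130509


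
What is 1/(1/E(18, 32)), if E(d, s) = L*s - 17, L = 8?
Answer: 239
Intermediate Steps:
E(d, s) = -17 + 8*s (E(d, s) = 8*s - 17 = -17 + 8*s)
1/(1/E(18, 32)) = 1/(1/(-17 + 8*32)) = 1/(1/(-17 + 256)) = 1/(1/239) = 239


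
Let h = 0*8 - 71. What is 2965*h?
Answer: -210515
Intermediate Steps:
h = -71 (h = 0 - 71 = -71)
2965*h = 2965*(-71) = -210515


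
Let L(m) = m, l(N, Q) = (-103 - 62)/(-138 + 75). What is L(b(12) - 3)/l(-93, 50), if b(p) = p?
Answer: 189/55 ≈ 3.4364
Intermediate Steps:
l(N, Q) = 55/21 (l(N, Q) = -165/(-63) = -165*(-1/63) = 55/21)
L(b(12) - 3)/l(-93, 50) = (12 - 3)/(55/21) = 9*(21/55) = 189/55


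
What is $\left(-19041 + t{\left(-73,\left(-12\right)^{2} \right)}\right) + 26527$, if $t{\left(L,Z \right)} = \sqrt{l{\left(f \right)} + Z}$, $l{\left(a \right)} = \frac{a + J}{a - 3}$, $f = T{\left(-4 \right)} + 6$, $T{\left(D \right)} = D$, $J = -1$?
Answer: $7486 + \sqrt{143} \approx 7498.0$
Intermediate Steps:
$f = 2$ ($f = -4 + 6 = 2$)
$l{\left(a \right)} = \frac{-1 + a}{-3 + a}$ ($l{\left(a \right)} = \frac{a - 1}{a - 3} = \frac{-1 + a}{-3 + a}$)
$t{\left(L,Z \right)} = \sqrt{-1 + Z}$ ($t{\left(L,Z \right)} = \sqrt{\frac{-1 + 2}{-3 + 2} + Z} = \sqrt{\frac{1}{-1} \cdot 1 + Z} = \sqrt{\left(-1\right) 1 + Z} = \sqrt{-1 + Z}$)
$\left(-19041 + t{\left(-73,\left(-12\right)^{2} \right)}\right) + 26527 = \left(-19041 + \sqrt{-1 + \left(-12\right)^{2}}\right) + 26527 = \left(-19041 + \sqrt{-1 + 144}\right) + 26527 = \left(-19041 + \sqrt{143}\right) + 26527 = 7486 + \sqrt{143}$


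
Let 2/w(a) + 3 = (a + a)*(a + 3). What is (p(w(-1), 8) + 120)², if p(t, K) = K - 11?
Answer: 13689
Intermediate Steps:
w(a) = 2/(-3 + 2*a*(3 + a)) (w(a) = 2/(-3 + (a + a)*(a + 3)) = 2/(-3 + (2*a)*(3 + a)) = 2/(-3 + 2*a*(3 + a)))
p(t, K) = -11 + K
(p(w(-1), 8) + 120)² = ((-11 + 8) + 120)² = (-3 + 120)² = 117² = 13689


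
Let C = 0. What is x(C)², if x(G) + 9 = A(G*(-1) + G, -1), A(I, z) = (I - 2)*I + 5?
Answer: 16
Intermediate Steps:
A(I, z) = 5 + I*(-2 + I) (A(I, z) = (-2 + I)*I + 5 = I*(-2 + I) + 5 = 5 + I*(-2 + I))
x(G) = -4 (x(G) = -9 + (5 + (G*(-1) + G)² - 2*(G*(-1) + G)) = -9 + (5 + (-G + G)² - 2*(-G + G)) = -9 + (5 + 0² - 2*0) = -9 + (5 + 0 + 0) = -9 + 5 = -4)
x(C)² = (-4)² = 16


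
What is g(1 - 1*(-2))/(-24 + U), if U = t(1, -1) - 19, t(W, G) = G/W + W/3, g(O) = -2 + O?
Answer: -3/131 ≈ -0.022901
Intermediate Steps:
t(W, G) = W/3 + G/W (t(W, G) = G/W + W*(⅓) = G/W + W/3 = W/3 + G/W)
U = -59/3 (U = ((⅓)*1 - 1/1) - 19 = (⅓ - 1*1) - 19 = (⅓ - 1) - 19 = -⅔ - 19 = -59/3 ≈ -19.667)
g(1 - 1*(-2))/(-24 + U) = (-2 + (1 - 1*(-2)))/(-24 - 59/3) = (-2 + (1 + 2))/(-131/3) = (-2 + 3)*(-3/131) = 1*(-3/131) = -3/131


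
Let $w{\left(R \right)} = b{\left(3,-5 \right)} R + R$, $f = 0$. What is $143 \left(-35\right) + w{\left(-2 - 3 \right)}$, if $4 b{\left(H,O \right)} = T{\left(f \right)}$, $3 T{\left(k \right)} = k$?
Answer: $-5010$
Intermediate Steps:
$T{\left(k \right)} = \frac{k}{3}$
$b{\left(H,O \right)} = 0$ ($b{\left(H,O \right)} = \frac{\frac{1}{3} \cdot 0}{4} = \frac{1}{4} \cdot 0 = 0$)
$w{\left(R \right)} = R$ ($w{\left(R \right)} = 0 R + R = 0 + R = R$)
$143 \left(-35\right) + w{\left(-2 - 3 \right)} = 143 \left(-35\right) - 5 = -5005 - 5 = -5010$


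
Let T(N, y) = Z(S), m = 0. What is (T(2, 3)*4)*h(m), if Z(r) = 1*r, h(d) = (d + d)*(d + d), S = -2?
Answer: 0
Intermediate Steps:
h(d) = 4*d² (h(d) = (2*d)*(2*d) = 4*d²)
Z(r) = r
T(N, y) = -2
(T(2, 3)*4)*h(m) = (-2*4)*(4*0²) = -32*0 = -8*0 = 0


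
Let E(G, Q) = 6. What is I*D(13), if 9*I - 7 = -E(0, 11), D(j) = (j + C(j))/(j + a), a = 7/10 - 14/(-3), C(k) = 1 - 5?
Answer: 30/551 ≈ 0.054446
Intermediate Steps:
C(k) = -4
a = 161/30 (a = 7*(⅒) - 14*(-⅓) = 7/10 + 14/3 = 161/30 ≈ 5.3667)
D(j) = (-4 + j)/(161/30 + j) (D(j) = (j - 4)/(j + 161/30) = (-4 + j)/(161/30 + j))
I = ⅑ (I = 7/9 + (-1*6)/9 = 7/9 + (⅑)*(-6) = 7/9 - ⅔ = ⅑ ≈ 0.11111)
I*D(13) = (30*(-4 + 13)/(161 + 30*13))/9 = (30*9/(161 + 390))/9 = (30*9/551)/9 = (30*(1/551)*9)/9 = (⅑)*(270/551) = 30/551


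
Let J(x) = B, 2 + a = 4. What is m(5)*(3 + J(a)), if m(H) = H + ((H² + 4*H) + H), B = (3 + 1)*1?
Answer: 385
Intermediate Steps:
a = 2 (a = -2 + 4 = 2)
B = 4 (B = 4*1 = 4)
J(x) = 4
m(H) = H² + 6*H (m(H) = H + (H² + 5*H) = H² + 6*H)
m(5)*(3 + J(a)) = (5*(6 + 5))*(3 + 4) = (5*11)*7 = 55*7 = 385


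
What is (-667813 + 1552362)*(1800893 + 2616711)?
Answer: 3907587200596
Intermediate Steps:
(-667813 + 1552362)*(1800893 + 2616711) = 884549*4417604 = 3907587200596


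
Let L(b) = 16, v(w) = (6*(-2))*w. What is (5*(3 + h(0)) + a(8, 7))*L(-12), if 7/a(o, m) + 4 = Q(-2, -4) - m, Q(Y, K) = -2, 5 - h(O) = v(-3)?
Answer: -29232/13 ≈ -2248.6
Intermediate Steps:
v(w) = -12*w
h(O) = -31 (h(O) = 5 - (-12)*(-3) = 5 - 1*36 = 5 - 36 = -31)
a(o, m) = 7/(-6 - m) (a(o, m) = 7/(-4 + (-2 - m)) = 7/(-6 - m))
(5*(3 + h(0)) + a(8, 7))*L(-12) = (5*(3 - 31) - 7/(6 + 7))*16 = (5*(-28) - 7/13)*16 = (-140 - 7*1/13)*16 = (-140 - 7/13)*16 = -1827/13*16 = -29232/13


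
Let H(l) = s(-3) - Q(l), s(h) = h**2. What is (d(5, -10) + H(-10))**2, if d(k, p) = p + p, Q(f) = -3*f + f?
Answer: 961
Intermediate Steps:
Q(f) = -2*f
d(k, p) = 2*p
H(l) = 9 + 2*l (H(l) = (-3)**2 - (-2)*l = 9 + 2*l)
(d(5, -10) + H(-10))**2 = (2*(-10) + (9 + 2*(-10)))**2 = (-20 + (9 - 20))**2 = (-20 - 11)**2 = (-31)**2 = 961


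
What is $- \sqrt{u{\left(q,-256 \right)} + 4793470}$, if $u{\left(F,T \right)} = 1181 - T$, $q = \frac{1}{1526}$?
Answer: $- \sqrt{4794907} \approx -2189.7$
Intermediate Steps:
$q = \frac{1}{1526} \approx 0.00065531$
$- \sqrt{u{\left(q,-256 \right)} + 4793470} = - \sqrt{\left(1181 - -256\right) + 4793470} = - \sqrt{\left(1181 + 256\right) + 4793470} = - \sqrt{1437 + 4793470} = - \sqrt{4794907}$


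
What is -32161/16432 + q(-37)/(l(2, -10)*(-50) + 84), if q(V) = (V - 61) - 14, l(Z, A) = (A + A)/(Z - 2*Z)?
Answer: -27737/16432 ≈ -1.6880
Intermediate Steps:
l(Z, A) = -2*A/Z (l(Z, A) = (2*A)/((-Z)) = (2*A)*(-1/Z) = -2*A/Z)
q(V) = -75 + V (q(V) = (-61 + V) - 14 = -75 + V)
-32161/16432 + q(-37)/(l(2, -10)*(-50) + 84) = -32161/16432 + (-75 - 37)/(-2*(-10)/2*(-50) + 84) = -32161*1/16432 - 112/(-2*(-10)*½*(-50) + 84) = -32161/16432 - 112/(10*(-50) + 84) = -32161/16432 - 112/(-500 + 84) = -32161/16432 - 112/(-416) = -32161/16432 - 112*(-1/416) = -32161/16432 + 7/26 = -27737/16432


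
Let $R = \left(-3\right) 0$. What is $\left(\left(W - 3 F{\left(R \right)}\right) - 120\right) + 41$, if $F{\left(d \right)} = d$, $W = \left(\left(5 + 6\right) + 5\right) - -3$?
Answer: $-60$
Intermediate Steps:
$R = 0$
$W = 19$ ($W = \left(11 + 5\right) + 3 = 16 + 3 = 19$)
$\left(\left(W - 3 F{\left(R \right)}\right) - 120\right) + 41 = \left(\left(19 - 0\right) - 120\right) + 41 = \left(\left(19 + 0\right) - 120\right) + 41 = \left(19 - 120\right) + 41 = -101 + 41 = -60$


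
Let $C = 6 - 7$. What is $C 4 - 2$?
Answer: $-6$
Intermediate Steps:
$C = -1$
$C 4 - 2 = \left(-1\right) 4 - 2 = -4 - 2 = -6$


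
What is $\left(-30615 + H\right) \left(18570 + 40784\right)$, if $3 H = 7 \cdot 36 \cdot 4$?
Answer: $-1797179766$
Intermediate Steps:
$H = 336$ ($H = \frac{7 \cdot 36 \cdot 4}{3} = \frac{252 \cdot 4}{3} = \frac{1}{3} \cdot 1008 = 336$)
$\left(-30615 + H\right) \left(18570 + 40784\right) = \left(-30615 + 336\right) \left(18570 + 40784\right) = \left(-30279\right) 59354 = -1797179766$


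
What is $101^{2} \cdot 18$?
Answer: $183618$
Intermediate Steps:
$101^{2} \cdot 18 = 10201 \cdot 18 = 183618$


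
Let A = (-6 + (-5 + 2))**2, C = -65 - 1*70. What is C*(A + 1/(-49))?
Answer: -535680/49 ≈ -10932.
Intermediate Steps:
C = -135 (C = -65 - 70 = -135)
A = 81 (A = (-6 - 3)**2 = (-9)**2 = 81)
C*(A + 1/(-49)) = -135*(81 + 1/(-49)) = -135*(81 - 1/49) = -135*3968/49 = -535680/49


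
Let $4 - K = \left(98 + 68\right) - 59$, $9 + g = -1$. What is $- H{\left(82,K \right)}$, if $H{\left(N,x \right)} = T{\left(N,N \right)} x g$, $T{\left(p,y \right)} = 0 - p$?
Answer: $84460$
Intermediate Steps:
$T{\left(p,y \right)} = - p$
$g = -10$ ($g = -9 - 1 = -10$)
$K = -103$ ($K = 4 - \left(\left(98 + 68\right) - 59\right) = 4 - \left(166 - 59\right) = 4 - 107 = -103$)
$H{\left(N,x \right)} = 10 N x$ ($H{\left(N,x \right)} = - N x \left(-10\right) = 10 N x$)
$- H{\left(82,K \right)} = - 10 \cdot 82 \left(-103\right) = \left(-1\right) \left(-84460\right) = 84460$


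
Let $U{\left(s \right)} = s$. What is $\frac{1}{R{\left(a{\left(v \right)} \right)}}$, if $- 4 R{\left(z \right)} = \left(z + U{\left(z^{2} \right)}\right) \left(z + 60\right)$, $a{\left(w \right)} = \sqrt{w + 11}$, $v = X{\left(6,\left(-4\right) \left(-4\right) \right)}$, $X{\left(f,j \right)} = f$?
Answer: $- \frac{61}{14332} + \frac{77 \sqrt{17}}{243644} \approx -0.0029532$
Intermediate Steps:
$v = 6$
$a{\left(w \right)} = \sqrt{11 + w}$
$R{\left(z \right)} = - \frac{\left(60 + z\right) \left(z + z^{2}\right)}{4}$ ($R{\left(z \right)} = - \frac{\left(z + z^{2}\right) \left(z + 60\right)}{4} = - \frac{\left(z + z^{2}\right) \left(60 + z\right)}{4} = - \frac{\left(60 + z\right) \left(z + z^{2}\right)}{4}$)
$\frac{1}{R{\left(a{\left(v \right)} \right)}} = \frac{1}{\frac{1}{4} \sqrt{11 + 6} \left(-60 - \left(\sqrt{11 + 6}\right)^{2} - 61 \sqrt{11 + 6}\right)} = \frac{1}{\frac{1}{4} \sqrt{17} \left(-60 - \left(\sqrt{17}\right)^{2} - 61 \sqrt{17}\right)} = \frac{1}{\frac{1}{4} \sqrt{17} \left(-60 - 17 - 61 \sqrt{17}\right)} = \frac{1}{\frac{1}{4} \sqrt{17} \left(-77 - 61 \sqrt{17}\right)} = \frac{4 \sqrt{17}}{17 \left(-77 - 61 \sqrt{17}\right)}$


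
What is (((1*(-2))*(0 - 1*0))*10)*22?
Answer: 0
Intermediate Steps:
(((1*(-2))*(0 - 1*0))*10)*22 = (-2*(0 + 0)*10)*22 = (-2*0*10)*22 = (0*10)*22 = 0*22 = 0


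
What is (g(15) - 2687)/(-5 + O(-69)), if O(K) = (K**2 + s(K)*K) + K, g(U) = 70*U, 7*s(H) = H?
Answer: -11459/37570 ≈ -0.30500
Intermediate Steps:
s(H) = H/7
O(K) = K + 8*K**2/7 (O(K) = (K**2 + (K/7)*K) + K = (K**2 + K**2/7) + K = 8*K**2/7 + K = K + 8*K**2/7)
(g(15) - 2687)/(-5 + O(-69)) = (70*15 - 2687)/(-5 + (1/7)*(-69)*(7 + 8*(-69))) = (1050 - 2687)/(-5 + (1/7)*(-69)*(7 - 552)) = -1637/(-5 + (1/7)*(-69)*(-545)) = -1637/(-5 + 37605/7) = -1637/37570/7 = -1637*7/37570 = -11459/37570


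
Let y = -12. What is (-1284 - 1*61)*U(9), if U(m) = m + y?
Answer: 4035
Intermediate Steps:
U(m) = -12 + m (U(m) = m - 12 = -12 + m)
(-1284 - 1*61)*U(9) = (-1284 - 1*61)*(-12 + 9) = (-1284 - 61)*(-3) = -1345*(-3) = 4035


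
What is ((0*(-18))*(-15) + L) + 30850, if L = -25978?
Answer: 4872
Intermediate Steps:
((0*(-18))*(-15) + L) + 30850 = ((0*(-18))*(-15) - 25978) + 30850 = (0*(-15) - 25978) + 30850 = (0 - 25978) + 30850 = -25978 + 30850 = 4872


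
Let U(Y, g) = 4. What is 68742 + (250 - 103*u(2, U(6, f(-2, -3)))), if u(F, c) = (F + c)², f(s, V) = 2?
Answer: 65284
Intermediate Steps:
68742 + (250 - 103*u(2, U(6, f(-2, -3)))) = 68742 + (250 - 103*(2 + 4)²) = 68742 + (250 - 103*6²) = 68742 + (250 - 103*36) = 68742 + (250 - 3708) = 68742 - 3458 = 65284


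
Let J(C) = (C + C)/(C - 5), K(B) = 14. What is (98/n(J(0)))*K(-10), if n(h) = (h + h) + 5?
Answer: 1372/5 ≈ 274.40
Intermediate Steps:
J(C) = 2*C/(-5 + C) (J(C) = (2*C)/(-5 + C) = 2*C/(-5 + C))
n(h) = 5 + 2*h (n(h) = 2*h + 5 = 5 + 2*h)
(98/n(J(0)))*K(-10) = (98/(5 + 2*(2*0/(-5 + 0))))*14 = (98/(5 + 2*(2*0/(-5))))*14 = (98/(5 + 2*(2*0*(-⅕))))*14 = (98/(5 + 2*0))*14 = (98/(5 + 0))*14 = (98/5)*14 = 1372/5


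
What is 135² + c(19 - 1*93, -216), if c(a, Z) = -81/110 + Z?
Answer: 1980909/110 ≈ 18008.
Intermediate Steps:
c(a, Z) = -81/110 + Z (c(a, Z) = -81*1/110 + Z = -81/110 + Z)
135² + c(19 - 1*93, -216) = 135² + (-81/110 - 216) = 18225 - 23841/110 = 1980909/110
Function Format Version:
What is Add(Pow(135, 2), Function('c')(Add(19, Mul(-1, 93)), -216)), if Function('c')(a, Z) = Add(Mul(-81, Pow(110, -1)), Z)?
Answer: Rational(1980909, 110) ≈ 18008.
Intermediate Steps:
Function('c')(a, Z) = Add(Rational(-81, 110), Z) (Function('c')(a, Z) = Add(Mul(-81, Rational(1, 110)), Z) = Add(Rational(-81, 110), Z))
Add(Pow(135, 2), Function('c')(Add(19, Mul(-1, 93)), -216)) = Add(Pow(135, 2), Add(Rational(-81, 110), -216)) = Add(18225, Rational(-23841, 110)) = Rational(1980909, 110)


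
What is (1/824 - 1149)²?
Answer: 896382900625/678976 ≈ 1.3202e+6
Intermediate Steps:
(1/824 - 1149)² = (-946775/824)² = 896382900625/678976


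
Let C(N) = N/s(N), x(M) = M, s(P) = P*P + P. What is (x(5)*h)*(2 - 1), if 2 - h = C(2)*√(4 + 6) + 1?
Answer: 5 - 5*√10/3 ≈ -0.27046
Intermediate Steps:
s(P) = P + P² (s(P) = P² + P = P + P²)
C(N) = 1/(1 + N) (C(N) = N/((N*(1 + N))) = N*(1/(N*(1 + N))) = 1/(1 + N))
h = 1 - √10/3 (h = 2 - (√(4 + 6)/(1 + 2) + 1) = 2 - (√10/3 + 1) = 2 - (1 + √10/3) = 2 + (-1 - √10/3) = 1 - √10/3 ≈ -0.054093)
(x(5)*h)*(2 - 1) = (5*(1 - √10/3))*(2 - 1) = (5 - 5*√10/3)*1 = 5 - 5*√10/3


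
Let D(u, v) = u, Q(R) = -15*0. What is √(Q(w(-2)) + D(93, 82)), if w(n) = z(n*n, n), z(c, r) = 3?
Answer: √93 ≈ 9.6436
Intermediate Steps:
w(n) = 3
Q(R) = 0
√(Q(w(-2)) + D(93, 82)) = √(0 + 93) = √93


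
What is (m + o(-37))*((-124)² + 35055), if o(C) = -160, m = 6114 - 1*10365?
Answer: -222451141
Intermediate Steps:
m = -4251 (m = 6114 - 10365 = -4251)
(m + o(-37))*((-124)² + 35055) = (-4251 - 160)*((-124)² + 35055) = -4411*(15376 + 35055) = -4411*50431 = -222451141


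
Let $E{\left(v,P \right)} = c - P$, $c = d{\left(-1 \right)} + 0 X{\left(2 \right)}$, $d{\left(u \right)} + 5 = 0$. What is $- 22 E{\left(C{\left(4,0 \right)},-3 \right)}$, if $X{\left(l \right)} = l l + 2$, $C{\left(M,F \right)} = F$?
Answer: $44$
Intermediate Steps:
$d{\left(u \right)} = -5$ ($d{\left(u \right)} = -5 + 0 = -5$)
$X{\left(l \right)} = 2 + l^{2}$ ($X{\left(l \right)} = l^{2} + 2 = 2 + l^{2}$)
$c = -5$ ($c = -5 + 0 \left(2 + 2^{2}\right) = -5 + 0 \left(2 + 4\right) = -5 + 0 \cdot 6 = -5 + 0 = -5$)
$E{\left(v,P \right)} = -5 - P$
$- 22 E{\left(C{\left(4,0 \right)},-3 \right)} = - 22 \left(-5 - -3\right) = - 22 \left(-5 + 3\right) = \left(-22\right) \left(-2\right) = 44$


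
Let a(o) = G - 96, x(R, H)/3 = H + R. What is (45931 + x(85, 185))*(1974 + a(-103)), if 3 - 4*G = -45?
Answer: 88340490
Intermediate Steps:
G = 12 (G = ¾ - ¼*(-45) = ¾ + 45/4 = 12)
x(R, H) = 3*H + 3*R (x(R, H) = 3*(H + R) = 3*H + 3*R)
a(o) = -84 (a(o) = 12 - 96 = -84)
(45931 + x(85, 185))*(1974 + a(-103)) = (45931 + (3*185 + 3*85))*(1974 - 84) = (45931 + (555 + 255))*1890 = (45931 + 810)*1890 = 46741*1890 = 88340490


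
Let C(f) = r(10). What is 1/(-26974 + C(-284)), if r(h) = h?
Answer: -1/26964 ≈ -3.7086e-5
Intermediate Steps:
C(f) = 10
1/(-26974 + C(-284)) = 1/(-26974 + 10) = 1/(-26964) = -1/26964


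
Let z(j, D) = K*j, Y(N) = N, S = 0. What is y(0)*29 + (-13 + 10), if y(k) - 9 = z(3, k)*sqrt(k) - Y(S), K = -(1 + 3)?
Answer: 258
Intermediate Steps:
K = -4 (K = -1*4 = -4)
z(j, D) = -4*j
y(k) = 9 - 12*sqrt(k) (y(k) = 9 + ((-4*3)*sqrt(k) - 1*0) = 9 + (-12*sqrt(k) + 0) = 9 - 12*sqrt(k))
y(0)*29 + (-13 + 10) = (9 - 12*sqrt(0))*29 + (-13 + 10) = (9 - 12*0)*29 - 3 = (9 + 0)*29 - 3 = 9*29 - 3 = 261 - 3 = 258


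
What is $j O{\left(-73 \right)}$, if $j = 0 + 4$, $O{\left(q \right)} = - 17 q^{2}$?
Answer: $-362372$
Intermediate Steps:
$j = 4$
$j O{\left(-73 \right)} = 4 \left(- 17 \left(-73\right)^{2}\right) = 4 \left(\left(-17\right) 5329\right) = 4 \left(-90593\right) = -362372$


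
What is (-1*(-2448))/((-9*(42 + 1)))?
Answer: -272/43 ≈ -6.3256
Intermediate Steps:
(-1*(-2448))/((-9*(42 + 1))) = 2448/((-9*43)) = 2448/(-387) = 2448*(-1/387) = -272/43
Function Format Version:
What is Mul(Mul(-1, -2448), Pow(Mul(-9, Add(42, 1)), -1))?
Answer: Rational(-272, 43) ≈ -6.3256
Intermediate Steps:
Mul(Mul(-1, -2448), Pow(Mul(-9, Add(42, 1)), -1)) = Mul(2448, Pow(Mul(-9, 43), -1)) = Mul(2448, Pow(-387, -1)) = Mul(2448, Rational(-1, 387)) = Rational(-272, 43)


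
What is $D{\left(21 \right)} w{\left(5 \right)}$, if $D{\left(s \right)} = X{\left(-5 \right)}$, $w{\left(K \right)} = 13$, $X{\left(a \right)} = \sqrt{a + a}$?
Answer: $13 i \sqrt{10} \approx 41.11 i$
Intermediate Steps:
$X{\left(a \right)} = \sqrt{2} \sqrt{a}$ ($X{\left(a \right)} = \sqrt{2 a} = \sqrt{2} \sqrt{a}$)
$D{\left(s \right)} = i \sqrt{10}$ ($D{\left(s \right)} = \sqrt{2} \sqrt{-5} = \sqrt{2} i \sqrt{5} = i \sqrt{10}$)
$D{\left(21 \right)} w{\left(5 \right)} = i \sqrt{10} \cdot 13 = 13 i \sqrt{10}$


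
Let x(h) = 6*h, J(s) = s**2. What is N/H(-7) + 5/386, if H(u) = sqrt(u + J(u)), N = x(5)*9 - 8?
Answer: 5/386 + 131*sqrt(42)/21 ≈ 40.440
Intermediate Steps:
N = 262 (N = (6*5)*9 - 8 = 30*9 - 8 = 270 - 8 = 262)
H(u) = sqrt(u + u**2)
N/H(-7) + 5/386 = 262/(sqrt(-7*(1 - 7))) + 5/386 = 262/(sqrt(-7*(-6))) + 5*(1/386) = 262/(sqrt(42)) + 5/386 = 262*(sqrt(42)/42) + 5/386 = 131*sqrt(42)/21 + 5/386 = 5/386 + 131*sqrt(42)/21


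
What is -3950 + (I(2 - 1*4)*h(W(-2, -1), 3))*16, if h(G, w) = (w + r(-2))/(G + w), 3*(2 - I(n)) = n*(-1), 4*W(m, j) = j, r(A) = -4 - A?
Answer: -130094/33 ≈ -3942.2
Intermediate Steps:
W(m, j) = j/4
I(n) = 2 + n/3 (I(n) = 2 - n*(-1)/3 = 2 - (-1)*n/3 = 2 + n/3)
h(G, w) = (-2 + w)/(G + w) (h(G, w) = (w + (-4 - 1*(-2)))/(G + w) = (w + (-4 + 2))/(G + w) = (w - 2)/(G + w) = (-2 + w)/(G + w))
-3950 + (I(2 - 1*4)*h(W(-2, -1), 3))*16 = -3950 + ((2 + (2 - 1*4)/3)*((-2 + 3)/((1/4)*(-1) + 3)))*16 = -3950 + ((2 + (2 - 4)/3)*(1/(-1/4 + 3)))*16 = -3950 + ((2 + (1/3)*(-2))*(1/(11/4)))*16 = -3950 + ((2 - 2/3)*((4/11)*1))*16 = -3950 + ((4/3)*(4/11))*16 = -3950 + (16/33)*16 = -3950 + 256/33 = -130094/33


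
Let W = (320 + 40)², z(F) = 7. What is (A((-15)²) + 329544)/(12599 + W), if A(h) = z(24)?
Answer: 329551/142199 ≈ 2.3175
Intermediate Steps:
W = 129600 (W = 360² = 129600)
A(h) = 7
(A((-15)²) + 329544)/(12599 + W) = (7 + 329544)/(12599 + 129600) = 329551/142199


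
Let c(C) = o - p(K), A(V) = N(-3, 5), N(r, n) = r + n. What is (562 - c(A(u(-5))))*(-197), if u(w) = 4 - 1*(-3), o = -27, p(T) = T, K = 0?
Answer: -116033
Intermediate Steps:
u(w) = 7 (u(w) = 4 + 3 = 7)
N(r, n) = n + r
A(V) = 2 (A(V) = 5 - 3 = 2)
c(C) = -27 (c(C) = -27 - 1*0 = -27 + 0 = -27)
(562 - c(A(u(-5))))*(-197) = (562 - 1*(-27))*(-197) = (562 + 27)*(-197) = 589*(-197) = -116033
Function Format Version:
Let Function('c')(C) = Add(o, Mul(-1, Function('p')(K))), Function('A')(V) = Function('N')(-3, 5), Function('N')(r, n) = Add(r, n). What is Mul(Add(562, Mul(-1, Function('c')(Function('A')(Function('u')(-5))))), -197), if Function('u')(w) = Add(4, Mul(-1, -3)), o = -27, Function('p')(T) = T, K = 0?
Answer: -116033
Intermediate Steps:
Function('u')(w) = 7 (Function('u')(w) = Add(4, 3) = 7)
Function('N')(r, n) = Add(n, r)
Function('A')(V) = 2 (Function('A')(V) = Add(5, -3) = 2)
Function('c')(C) = -27 (Function('c')(C) = Add(-27, Mul(-1, 0)) = Add(-27, 0) = -27)
Mul(Add(562, Mul(-1, Function('c')(Function('A')(Function('u')(-5))))), -197) = Mul(Add(562, Mul(-1, -27)), -197) = Mul(Add(562, 27), -197) = Mul(589, -197) = -116033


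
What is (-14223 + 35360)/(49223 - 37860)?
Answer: 21137/11363 ≈ 1.8602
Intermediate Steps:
(-14223 + 35360)/(49223 - 37860) = 21137/11363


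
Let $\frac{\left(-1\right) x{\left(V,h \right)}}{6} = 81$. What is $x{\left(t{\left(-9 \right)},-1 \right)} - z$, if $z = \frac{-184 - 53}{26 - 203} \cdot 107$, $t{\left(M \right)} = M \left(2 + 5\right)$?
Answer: $- \frac{37127}{59} \approx -629.27$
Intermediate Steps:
$t{\left(M \right)} = 7 M$ ($t{\left(M \right)} = M 7 = 7 M$)
$x{\left(V,h \right)} = -486$ ($x{\left(V,h \right)} = \left(-6\right) 81 = -486$)
$z = \frac{8453}{59}$ ($z = - \frac{237}{-177} \cdot 107 = \left(-237\right) \left(- \frac{1}{177}\right) 107 = \frac{79}{59} \cdot 107 = \frac{8453}{59} \approx 143.27$)
$x{\left(t{\left(-9 \right)},-1 \right)} - z = -486 - \frac{8453}{59} = - \frac{37127}{59}$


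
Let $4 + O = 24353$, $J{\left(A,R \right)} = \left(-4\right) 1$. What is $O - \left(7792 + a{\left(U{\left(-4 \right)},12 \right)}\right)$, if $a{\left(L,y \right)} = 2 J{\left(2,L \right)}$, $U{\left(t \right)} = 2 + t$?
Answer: $16565$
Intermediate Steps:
$J{\left(A,R \right)} = -4$
$O = 24349$ ($O = -4 + 24353 = 24349$)
$a{\left(L,y \right)} = -8$ ($a{\left(L,y \right)} = 2 \left(-4\right) = -8$)
$O - \left(7792 + a{\left(U{\left(-4 \right)},12 \right)}\right) = 24349 - \left(7792 - 8\right) = 24349 - 7784 = 16565$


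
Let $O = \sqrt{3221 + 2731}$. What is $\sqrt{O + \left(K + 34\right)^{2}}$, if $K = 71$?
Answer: $\sqrt{11025 + 8 \sqrt{93}} \approx 105.37$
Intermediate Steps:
$O = 8 \sqrt{93}$ ($O = \sqrt{5952} = 8 \sqrt{93} \approx 77.149$)
$\sqrt{O + \left(K + 34\right)^{2}} = \sqrt{8 \sqrt{93} + \left(71 + 34\right)^{2}} = \sqrt{8 \sqrt{93} + 105^{2}} = \sqrt{8 \sqrt{93} + 11025} = \sqrt{11025 + 8 \sqrt{93}}$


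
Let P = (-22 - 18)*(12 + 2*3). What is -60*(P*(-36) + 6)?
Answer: -1555560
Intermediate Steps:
P = -720 (P = -40*(12 + 6) = -40*18 = -720)
-60*(P*(-36) + 6) = -60*(-720*(-36) + 6) = -60*(25920 + 6) = -60*25926 = -1555560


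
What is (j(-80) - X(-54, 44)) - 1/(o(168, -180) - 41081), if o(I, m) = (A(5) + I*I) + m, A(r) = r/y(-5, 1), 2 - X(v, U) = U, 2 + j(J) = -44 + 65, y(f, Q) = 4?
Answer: 3180727/52143 ≈ 61.000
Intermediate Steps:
j(J) = 19 (j(J) = -2 + (-44 + 65) = -2 + 21 = 19)
X(v, U) = 2 - U
A(r) = r/4
o(I, m) = 5/4 + m + I² (o(I, m) = ((¼)*5 + I*I) + m = (5/4 + I²) + m = 5/4 + m + I²)
(j(-80) - X(-54, 44)) - 1/(o(168, -180) - 41081) = (19 - (2 - 1*44)) - 1/((5/4 - 180 + 168²) - 41081) = (19 - (2 - 44)) - 1/((5/4 - 180 + 28224) - 41081) = (19 - 1*(-42)) - 1/(112181/4 - 41081) = (19 + 42) - 1/(-52143/4) = 61 - 1*(-4/52143) = 61 + 4/52143 = 3180727/52143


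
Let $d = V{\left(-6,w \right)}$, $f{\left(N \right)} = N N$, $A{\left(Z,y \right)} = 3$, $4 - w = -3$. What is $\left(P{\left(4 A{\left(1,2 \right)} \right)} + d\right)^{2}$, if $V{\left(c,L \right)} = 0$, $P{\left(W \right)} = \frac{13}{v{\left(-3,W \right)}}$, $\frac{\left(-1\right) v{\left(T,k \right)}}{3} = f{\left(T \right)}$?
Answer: $\frac{169}{729} \approx 0.23182$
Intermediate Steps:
$w = 7$ ($w = 4 - -3 = 4 + 3 = 7$)
$f{\left(N \right)} = N^{2}$
$v{\left(T,k \right)} = - 3 T^{2}$
$P{\left(W \right)} = - \frac{13}{27}$ ($P{\left(W \right)} = \frac{13}{\left(-3\right) \left(-3\right)^{2}} = \frac{13}{\left(-3\right) 9} = \frac{13}{-27} = 13 \left(- \frac{1}{27}\right) = - \frac{13}{27}$)
$d = 0$
$\left(P{\left(4 A{\left(1,2 \right)} \right)} + d\right)^{2} = \left(- \frac{13}{27} + 0\right)^{2} = \left(- \frac{13}{27}\right)^{2} = \frac{169}{729}$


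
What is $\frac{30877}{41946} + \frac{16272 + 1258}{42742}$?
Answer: $\frac{1027529057}{896427966} \approx 1.1462$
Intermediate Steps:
$\frac{30877}{41946} + \frac{16272 + 1258}{42742} = 30877 \cdot \frac{1}{41946} + 17530 \cdot \frac{1}{42742} = \frac{30877}{41946} + \frac{8765}{21371} = \frac{1027529057}{896427966}$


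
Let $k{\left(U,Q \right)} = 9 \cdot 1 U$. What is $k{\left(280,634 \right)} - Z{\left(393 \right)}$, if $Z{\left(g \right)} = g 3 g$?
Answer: $-460827$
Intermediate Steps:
$Z{\left(g \right)} = 3 g^{2}$ ($Z{\left(g \right)} = 3 g g = 3 g^{2}$)
$k{\left(U,Q \right)} = 9 U$
$k{\left(280,634 \right)} - Z{\left(393 \right)} = 9 \cdot 280 - 3 \cdot 393^{2} = 2520 - 3 \cdot 154449 = 2520 - 463347 = -460827$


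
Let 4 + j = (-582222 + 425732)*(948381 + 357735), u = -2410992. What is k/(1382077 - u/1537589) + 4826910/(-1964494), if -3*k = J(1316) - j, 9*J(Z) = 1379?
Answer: -555678336731749826179450/11271649267147767561 ≈ -49299.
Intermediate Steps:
J(Z) = 1379/9 (J(Z) = (⅑)*1379 = 1379/9)
j = -204394092844 (j = -4 + (-582222 + 425732)*(948381 + 357735) = -4 - 156490*1306116 = -4 - 204394092840 = -204394092844)
k = -1839546836975/27 (k = -(1379/9 - 1*(-204394092844))/3 = -(1379/9 + 204394092844)/3 = -⅓*1839546836975/9 = -1839546836975/27 ≈ -6.8131e+10)
k/(1382077 - u/1537589) + 4826910/(-1964494) = -1839546836975/(27*(1382077 - (-2410992)/1537589)) + 4826910/(-1964494) = -1839546836975/(27*(1382077 - (-2410992)/1537589)) + 4826910*(-1/1964494) = -1839546836975/(27*(1382077 - 1*(-2410992/1537589))) - 2413455/982247 = -1839546836975/(27*(1382077 + 2410992/1537589)) - 2413455/982247 = -1839546836975/(27*2125068803345/1537589) - 2413455/982247 = -1839546836975/27*1537589/2125068803345 - 2413455/982247 = -565693396303510655/11475371538063 - 2413455/982247 = -555678336731749826179450/11271649267147767561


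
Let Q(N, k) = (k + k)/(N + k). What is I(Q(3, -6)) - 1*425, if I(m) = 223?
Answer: -202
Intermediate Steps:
Q(N, k) = 2*k/(N + k) (Q(N, k) = (2*k)/(N + k) = 2*k/(N + k))
I(Q(3, -6)) - 1*425 = 223 - 1*425 = 223 - 425 = -202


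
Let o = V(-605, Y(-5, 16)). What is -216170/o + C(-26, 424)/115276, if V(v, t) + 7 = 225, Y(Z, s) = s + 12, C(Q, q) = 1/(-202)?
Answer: -2516840505029/2538146968 ≈ -991.61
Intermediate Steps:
C(Q, q) = -1/202
Y(Z, s) = 12 + s
V(v, t) = 218 (V(v, t) = -7 + 225 = 218)
o = 218
-216170/o + C(-26, 424)/115276 = -216170/218 - 1/202/115276 = -216170*1/218 - 1/202*1/115276 = -108085/109 - 1/23285752 = -2516840505029/2538146968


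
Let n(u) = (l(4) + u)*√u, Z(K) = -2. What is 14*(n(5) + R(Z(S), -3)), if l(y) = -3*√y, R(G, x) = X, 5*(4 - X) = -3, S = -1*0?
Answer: 322/5 - 14*√5 ≈ 33.095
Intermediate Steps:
S = 0
X = 23/5 (X = 4 - ⅕*(-3) = 4 + ⅗ = 23/5 ≈ 4.6000)
R(G, x) = 23/5
n(u) = √u*(-6 + u) (n(u) = (-3*√4 + u)*√u = (-3*2 + u)*√u = (-6 + u)*√u = √u*(-6 + u))
14*(n(5) + R(Z(S), -3)) = 14*(√5*(-6 + 5) + 23/5) = 14*(√5*(-1) + 23/5) = 14*(-√5 + 23/5) = 14*(23/5 - √5) = 322/5 - 14*√5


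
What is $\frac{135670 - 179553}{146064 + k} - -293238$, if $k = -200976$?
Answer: $\frac{16102328939}{54912} \approx 2.9324 \cdot 10^{5}$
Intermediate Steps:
$\frac{135670 - 179553}{146064 + k} - -293238 = \frac{135670 - 179553}{146064 - 200976} - -293238 = - \frac{43883}{-54912} + 293238 = \left(-43883\right) \left(- \frac{1}{54912}\right) + 293238 = \frac{43883}{54912} + 293238 = \frac{16102328939}{54912}$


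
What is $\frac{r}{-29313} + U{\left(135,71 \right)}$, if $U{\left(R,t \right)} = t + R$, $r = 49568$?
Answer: $\frac{5988910}{29313} \approx 204.31$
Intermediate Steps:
$U{\left(R,t \right)} = R + t$
$\frac{r}{-29313} + U{\left(135,71 \right)} = \frac{49568}{-29313} + \left(135 + 71\right) = 49568 \left(- \frac{1}{29313}\right) + 206 = - \frac{49568}{29313} + 206 = \frac{5988910}{29313}$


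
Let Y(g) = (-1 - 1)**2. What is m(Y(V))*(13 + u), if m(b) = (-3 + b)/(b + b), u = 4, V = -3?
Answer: 17/8 ≈ 2.1250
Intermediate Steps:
Y(g) = 4 (Y(g) = (-2)**2 = 4)
m(b) = (-3 + b)/(2*b) (m(b) = (-3 + b)/((2*b)) = (-3 + b)*(1/(2*b)) = (-3 + b)/(2*b))
m(Y(V))*(13 + u) = ((1/2)*(-3 + 4)/4)*(13 + 4) = ((1/2)*(1/4)*1)*17 = (1/8)*17 = 17/8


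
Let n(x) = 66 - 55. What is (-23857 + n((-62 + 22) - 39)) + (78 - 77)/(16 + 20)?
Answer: -858455/36 ≈ -23846.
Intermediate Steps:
n(x) = 11
(-23857 + n((-62 + 22) - 39)) + (78 - 77)/(16 + 20) = (-23857 + 11) + (78 - 77)/(16 + 20) = -23846 + 1/36 = -858455/36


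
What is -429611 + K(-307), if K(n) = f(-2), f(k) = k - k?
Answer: -429611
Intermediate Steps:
f(k) = 0
K(n) = 0
-429611 + K(-307) = -429611 + 0 = -429611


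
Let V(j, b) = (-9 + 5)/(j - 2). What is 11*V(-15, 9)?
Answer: 44/17 ≈ 2.5882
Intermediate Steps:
V(j, b) = -4/(-2 + j)
11*V(-15, 9) = 11*(-4/(-2 - 15)) = 11*(-4/(-17)) = 11*(-4*(-1/17)) = 11*(4/17) = 44/17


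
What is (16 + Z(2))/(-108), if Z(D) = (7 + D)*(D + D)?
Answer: -13/27 ≈ -0.48148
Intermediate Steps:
Z(D) = 2*D*(7 + D) (Z(D) = (7 + D)*(2*D) = 2*D*(7 + D))
(16 + Z(2))/(-108) = (16 + 2*2*(7 + 2))/(-108) = -(16 + 2*2*9)/108 = -(16 + 36)/108 = -1/108*52 = -13/27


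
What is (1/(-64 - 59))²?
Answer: 1/15129 ≈ 6.6098e-5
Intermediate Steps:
(1/(-64 - 59))² = (1/(-123))² = (-1/123)² = 1/15129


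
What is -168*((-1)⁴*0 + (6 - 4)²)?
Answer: -672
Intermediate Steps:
-168*((-1)⁴*0 + (6 - 4)²) = -168*(1*0 + 2²) = -168*(0 + 4) = -168*4 = -672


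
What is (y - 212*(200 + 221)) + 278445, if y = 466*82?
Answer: 227405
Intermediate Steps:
y = 38212
(y - 212*(200 + 221)) + 278445 = (38212 - 212*(200 + 221)) + 278445 = (38212 - 212*421) + 278445 = (38212 - 89252) + 278445 = -51040 + 278445 = 227405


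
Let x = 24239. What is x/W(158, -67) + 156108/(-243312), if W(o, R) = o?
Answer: 244707271/1601804 ≈ 152.77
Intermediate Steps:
x/W(158, -67) + 156108/(-243312) = 24239/158 + 156108/(-243312) = 24239*(1/158) + 156108*(-1/243312) = 24239/158 - 13009/20276 = 244707271/1601804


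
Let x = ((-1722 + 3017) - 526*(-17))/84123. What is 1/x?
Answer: 84123/10237 ≈ 8.2175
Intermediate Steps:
x = 10237/84123 (x = (1295 + 8942)*(1/84123) = 10237*(1/84123) = 10237/84123 ≈ 0.12169)
1/x = 1/(10237/84123) = 84123/10237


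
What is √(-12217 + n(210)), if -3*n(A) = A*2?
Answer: 3*I*√1373 ≈ 111.16*I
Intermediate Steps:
n(A) = -2*A/3 (n(A) = -A*2/3 = -2*A/3)
√(-12217 + n(210)) = √(-12217 - ⅔*210) = √(-12217 - 140) = √(-12357) = 3*I*√1373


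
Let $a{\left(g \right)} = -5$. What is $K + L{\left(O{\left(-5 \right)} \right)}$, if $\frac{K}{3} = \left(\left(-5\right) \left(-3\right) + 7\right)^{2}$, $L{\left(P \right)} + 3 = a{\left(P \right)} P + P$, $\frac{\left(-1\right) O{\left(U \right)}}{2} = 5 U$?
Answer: $1249$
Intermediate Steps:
$O{\left(U \right)} = - 10 U$ ($O{\left(U \right)} = - 2 \cdot 5 U = - 10 U$)
$L{\left(P \right)} = -3 - 4 P$ ($L{\left(P \right)} = -3 + \left(- 5 P + P\right) = -3 - 4 P$)
$K = 1452$ ($K = 3 \left(\left(-5\right) \left(-3\right) + 7\right)^{2} = 3 \left(15 + 7\right)^{2} = 3 \cdot 22^{2} = 3 \cdot 484 = 1452$)
$K + L{\left(O{\left(-5 \right)} \right)} = 1452 - \left(3 + 4 \left(\left(-10\right) \left(-5\right)\right)\right) = 1452 - 203 = 1249$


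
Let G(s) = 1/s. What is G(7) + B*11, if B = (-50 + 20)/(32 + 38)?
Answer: -32/7 ≈ -4.5714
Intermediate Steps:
B = -3/7 (B = -30/70 = -30*1/70 = -3/7 ≈ -0.42857)
G(7) + B*11 = 1/7 - 3/7*11 = ⅐ - 33/7 = -32/7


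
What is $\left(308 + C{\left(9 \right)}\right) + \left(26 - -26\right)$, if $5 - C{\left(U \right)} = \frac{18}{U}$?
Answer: $363$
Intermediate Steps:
$C{\left(U \right)} = 5 - \frac{18}{U}$
$\left(308 + C{\left(9 \right)}\right) + \left(26 - -26\right) = \left(308 + \left(5 - \frac{18}{9}\right)\right) + \left(26 - -26\right) = \left(308 + \left(5 - 2\right)\right) + \left(26 + 26\right) = \left(308 + \left(5 - 2\right)\right) + 52 = \left(308 + 3\right) + 52 = 311 + 52 = 363$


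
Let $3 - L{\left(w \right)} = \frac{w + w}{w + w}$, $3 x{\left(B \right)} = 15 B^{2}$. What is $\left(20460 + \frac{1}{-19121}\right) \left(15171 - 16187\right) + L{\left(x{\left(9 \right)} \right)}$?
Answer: $- \frac{397475071302}{19121} \approx -2.0787 \cdot 10^{7}$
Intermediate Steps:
$x{\left(B \right)} = 5 B^{2}$ ($x{\left(B \right)} = \frac{15 B^{2}}{3} = 5 B^{2}$)
$L{\left(w \right)} = 2$ ($L{\left(w \right)} = 3 - \frac{w + w}{w + w} = 3 - \frac{2 w}{2 w} = 3 - 2 w \frac{1}{2 w} = 3 - 1 = 2$)
$\left(20460 + \frac{1}{-19121}\right) \left(15171 - 16187\right) + L{\left(x{\left(9 \right)} \right)} = \left(20460 + \frac{1}{-19121}\right) \left(15171 - 16187\right) + 2 = \left(20460 - \frac{1}{19121}\right) \left(-1016\right) + 2 = \frac{391215659}{19121} \left(-1016\right) + 2 = - \frac{397475109544}{19121} + 2 = - \frac{397475071302}{19121}$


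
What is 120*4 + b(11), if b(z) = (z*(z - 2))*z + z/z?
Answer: 1570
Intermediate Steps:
b(z) = 1 + z**2*(-2 + z) (b(z) = (z*(-2 + z))*z + 1 = z**2*(-2 + z) + 1 = 1 + z**2*(-2 + z))
120*4 + b(11) = 120*4 + (1 + 11**3 - 2*11**2) = 480 + (1 + 1331 - 2*121) = 480 + (1 + 1331 - 242) = 480 + 1090 = 1570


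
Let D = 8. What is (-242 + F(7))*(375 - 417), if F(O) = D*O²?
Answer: -6300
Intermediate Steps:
F(O) = 8*O²
(-242 + F(7))*(375 - 417) = (-242 + 8*7²)*(375 - 417) = (-242 + 8*49)*(-42) = (-242 + 392)*(-42) = 150*(-42) = -6300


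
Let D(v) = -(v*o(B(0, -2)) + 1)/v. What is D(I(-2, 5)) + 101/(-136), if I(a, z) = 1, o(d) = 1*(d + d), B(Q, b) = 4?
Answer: -1325/136 ≈ -9.7426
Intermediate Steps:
o(d) = 2*d (o(d) = 1*(2*d) = 2*d)
D(v) = -(1 + 8*v)/v (D(v) = -(v*(2*4) + 1)/v = -(v*8 + 1)/v = -(8*v + 1)/v = -(1 + 8*v)/v)
D(I(-2, 5)) + 101/(-136) = (-8 - 1/1) + 101/(-136) = (-8 - 1*1) - 1/136*101 = (-8 - 1) - 101/136 = -9 - 101/136 = -1325/136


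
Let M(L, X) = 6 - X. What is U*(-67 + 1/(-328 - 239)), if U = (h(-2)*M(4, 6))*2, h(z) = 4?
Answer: 0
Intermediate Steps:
U = 0 (U = (4*(6 - 1*6))*2 = (4*(6 - 6))*2 = (4*0)*2 = 0*2 = 0)
U*(-67 + 1/(-328 - 239)) = 0*(-67 + 1/(-328 - 239)) = 0*(-67 + 1/(-567)) = 0*(-67 - 1/567) = 0*(-37990/567) = 0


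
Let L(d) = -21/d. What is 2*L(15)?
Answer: -14/5 ≈ -2.8000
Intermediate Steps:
2*L(15) = 2*(-21/15) = 2*(-21*1/15) = 2*(-7/5) = -14/5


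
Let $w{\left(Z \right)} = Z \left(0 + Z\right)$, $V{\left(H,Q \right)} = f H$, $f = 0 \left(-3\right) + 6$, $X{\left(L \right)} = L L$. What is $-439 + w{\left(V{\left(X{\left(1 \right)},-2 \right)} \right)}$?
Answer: $-403$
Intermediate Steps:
$X{\left(L \right)} = L^{2}$
$f = 6$ ($f = 0 + 6 = 6$)
$V{\left(H,Q \right)} = 6 H$
$w{\left(Z \right)} = Z^{2}$ ($w{\left(Z \right)} = Z Z = Z^{2}$)
$-439 + w{\left(V{\left(X{\left(1 \right)},-2 \right)} \right)} = -439 + \left(6 \cdot 1^{2}\right)^{2} = -439 + \left(6 \cdot 1\right)^{2} = -439 + 6^{2} = -439 + 36 = -403$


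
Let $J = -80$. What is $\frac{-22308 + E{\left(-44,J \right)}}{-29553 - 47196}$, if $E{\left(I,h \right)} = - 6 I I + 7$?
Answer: $\frac{33917}{76749} \approx 0.44192$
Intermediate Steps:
$E{\left(I,h \right)} = 7 - 6 I^{2}$ ($E{\left(I,h \right)} = - 6 I^{2} + 7 = 7 - 6 I^{2}$)
$\frac{-22308 + E{\left(-44,J \right)}}{-29553 - 47196} = \frac{-22308 + \left(7 - 6 \left(-44\right)^{2}\right)}{-29553 - 47196} = \frac{-22308 + \left(7 - 11616\right)}{-76749} = \left(-22308 + \left(7 - 11616\right)\right) \left(- \frac{1}{76749}\right) = \left(-22308 - 11609\right) \left(- \frac{1}{76749}\right) = \left(-33917\right) \left(- \frac{1}{76749}\right) = \frac{33917}{76749}$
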